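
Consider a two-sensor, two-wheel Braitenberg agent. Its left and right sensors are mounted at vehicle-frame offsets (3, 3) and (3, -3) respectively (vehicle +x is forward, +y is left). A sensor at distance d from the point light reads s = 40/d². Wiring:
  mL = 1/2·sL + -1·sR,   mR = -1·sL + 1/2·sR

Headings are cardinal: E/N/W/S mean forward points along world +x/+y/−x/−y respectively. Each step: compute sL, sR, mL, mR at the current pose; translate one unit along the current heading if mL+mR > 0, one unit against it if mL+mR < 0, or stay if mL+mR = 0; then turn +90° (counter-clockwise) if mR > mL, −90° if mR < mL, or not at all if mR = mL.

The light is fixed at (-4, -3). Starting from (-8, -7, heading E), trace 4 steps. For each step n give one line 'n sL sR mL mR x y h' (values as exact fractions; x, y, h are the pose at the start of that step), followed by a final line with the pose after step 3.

0 20 4/5 46/5 -98/5 -8 -7 E
1 40/53 40/113 140/5989 -3460/5989 -9 -7 S
2 2/5 5/8 -17/40 -7/80 -9 -6 W
3 40/37 8/17 44/629 -532/629 -8 -6 S
final -8 -5 W

n=0: pose=(-8,-7,E); sL=20, sR=4/5; mL=46/5, mR=-98/5; mL+mR=-52/5 → advance -1; mR−mL=-144/5 → turn -1·90°
n=1: pose=(-9,-7,S); sL=40/53, sR=40/113; mL=140/5989, mR=-3460/5989; mL+mR=-3320/5989 → advance -1; mR−mL=-3600/5989 → turn -1·90°
n=2: pose=(-9,-6,W); sL=2/5, sR=5/8; mL=-17/40, mR=-7/80; mL+mR=-41/80 → advance -1; mR−mL=27/80 → turn +1·90°
n=3: pose=(-8,-6,S); sL=40/37, sR=8/17; mL=44/629, mR=-532/629; mL+mR=-488/629 → advance -1; mR−mL=-576/629 → turn -1·90°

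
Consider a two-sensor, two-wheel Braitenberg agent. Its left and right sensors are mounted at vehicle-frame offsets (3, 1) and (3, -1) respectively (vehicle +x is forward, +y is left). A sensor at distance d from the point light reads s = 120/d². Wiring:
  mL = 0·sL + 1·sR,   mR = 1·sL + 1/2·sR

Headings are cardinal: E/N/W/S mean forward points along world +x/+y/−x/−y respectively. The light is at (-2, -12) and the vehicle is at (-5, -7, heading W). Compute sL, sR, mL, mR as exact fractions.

left sensor world pos  = (-8, -8); dL² = 52
right sensor world pos = (-8, -6); dR² = 72
sL = 120/52 = 30/13
sR = 120/72 = 5/3
mL = 0·sL + 1·sR = 5/3
mR = 1·sL + 1/2·sR = 245/78

30/13 5/3 5/3 245/78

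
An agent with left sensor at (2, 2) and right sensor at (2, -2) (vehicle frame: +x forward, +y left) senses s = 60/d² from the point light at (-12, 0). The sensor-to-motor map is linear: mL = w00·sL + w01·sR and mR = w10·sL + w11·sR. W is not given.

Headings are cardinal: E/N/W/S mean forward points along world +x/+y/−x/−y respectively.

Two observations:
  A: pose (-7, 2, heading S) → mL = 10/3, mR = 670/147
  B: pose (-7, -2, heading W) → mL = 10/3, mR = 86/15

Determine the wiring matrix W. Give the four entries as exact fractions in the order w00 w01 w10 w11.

0 1/2 1 1/2

obs A: pose=(-7,2,S) → sL=60/49, sR=20/3, mL=10/3, mR=670/147
obs B: pose=(-7,-2,W) → sL=12/5, sR=20/3, mL=10/3, mR=86/15
sensor matrix S = [[60/49, 20/3], [12/5, 20/3]]; det S = -384/49
solve [mL_A; mL_B] = S·[w00; w01] and [mR_A; mR_B] = S·[w10; w11]:
  w00 = 0, w01 = 1/2, w10 = 1, w11 = 1/2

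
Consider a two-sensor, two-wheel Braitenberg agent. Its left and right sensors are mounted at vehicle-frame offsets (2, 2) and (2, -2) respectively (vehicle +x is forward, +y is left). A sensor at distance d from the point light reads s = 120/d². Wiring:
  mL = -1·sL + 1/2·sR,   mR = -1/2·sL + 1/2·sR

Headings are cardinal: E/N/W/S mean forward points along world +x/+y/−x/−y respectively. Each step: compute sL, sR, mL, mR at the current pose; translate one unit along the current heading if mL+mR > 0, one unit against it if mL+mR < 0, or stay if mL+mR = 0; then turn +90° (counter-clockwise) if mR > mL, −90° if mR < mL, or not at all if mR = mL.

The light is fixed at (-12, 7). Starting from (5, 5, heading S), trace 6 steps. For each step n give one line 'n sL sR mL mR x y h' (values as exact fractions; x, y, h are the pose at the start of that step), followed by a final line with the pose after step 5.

0 120/377 120/241 -6300/90857 8160/90857 5 5 S
1 60/181 60/193 -6150/34933 -360/34933 5 4 E
2 120/197 24/65 -5436/12805 -1536/12805 4 4 N
3 15/29 3/5 -63/290 6/145 4 3 W
4 120/397 40/87 -2500/34539 2720/34539 5 3 S
5 12/37 12/41 -270/1517 -24/1517 5 2 E
final 4 2 N

n=0: pose=(5,5,S); sL=120/377, sR=120/241; mL=-6300/90857, mR=8160/90857; mL+mR=1860/90857 → advance +1; mR−mL=60/377 → turn +1·90°
n=1: pose=(5,4,E); sL=60/181, sR=60/193; mL=-6150/34933, mR=-360/34933; mL+mR=-6510/34933 → advance -1; mR−mL=30/181 → turn +1·90°
n=2: pose=(4,4,N); sL=120/197, sR=24/65; mL=-5436/12805, mR=-1536/12805; mL+mR=-6972/12805 → advance -1; mR−mL=60/197 → turn +1·90°
n=3: pose=(4,3,W); sL=15/29, sR=3/5; mL=-63/290, mR=6/145; mL+mR=-51/290 → advance -1; mR−mL=15/58 → turn +1·90°
n=4: pose=(5,3,S); sL=120/397, sR=40/87; mL=-2500/34539, mR=2720/34539; mL+mR=220/34539 → advance +1; mR−mL=60/397 → turn +1·90°
n=5: pose=(5,2,E); sL=12/37, sR=12/41; mL=-270/1517, mR=-24/1517; mL+mR=-294/1517 → advance -1; mR−mL=6/37 → turn +1·90°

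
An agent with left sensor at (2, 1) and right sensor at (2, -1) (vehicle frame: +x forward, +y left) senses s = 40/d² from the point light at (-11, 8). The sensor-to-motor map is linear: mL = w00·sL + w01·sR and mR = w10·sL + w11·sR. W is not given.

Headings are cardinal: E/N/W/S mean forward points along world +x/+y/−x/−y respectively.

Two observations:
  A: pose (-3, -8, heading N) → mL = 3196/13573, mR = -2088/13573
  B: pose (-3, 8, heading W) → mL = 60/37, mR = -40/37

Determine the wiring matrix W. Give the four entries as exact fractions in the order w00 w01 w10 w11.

obs A: pose=(-3,-8,N) → sL=8/49, sR=40/277, mL=3196/13573, mR=-2088/13573
obs B: pose=(-3,8,W) → sL=40/37, sR=40/37, mL=60/37, mR=-40/37
sensor matrix S = [[8/49, 40/277], [40/37, 40/37]]; det S = 10240/502201
solve [mL_A; mL_B] = S·[w00; w01] and [mR_A; mR_B] = S·[w10; w11]:
  w00 = 1, w01 = 1/2, w10 = -1/2, w11 = -1/2

1 1/2 -1/2 -1/2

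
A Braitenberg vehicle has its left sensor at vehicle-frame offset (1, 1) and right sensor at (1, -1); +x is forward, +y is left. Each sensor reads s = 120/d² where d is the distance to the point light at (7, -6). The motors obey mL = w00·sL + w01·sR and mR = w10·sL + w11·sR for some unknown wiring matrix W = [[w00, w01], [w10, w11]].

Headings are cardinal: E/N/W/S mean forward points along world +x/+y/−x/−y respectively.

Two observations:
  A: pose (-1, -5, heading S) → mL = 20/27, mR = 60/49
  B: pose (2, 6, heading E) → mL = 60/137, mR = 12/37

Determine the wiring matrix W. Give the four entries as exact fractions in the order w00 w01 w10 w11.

0 1/2 1/2 0

obs A: pose=(-1,-5,S) → sL=120/49, sR=40/27, mL=20/27, mR=60/49
obs B: pose=(2,6,E) → sL=24/37, sR=120/137, mL=60/137, mR=12/37
sensor matrix S = [[120/49, 40/27], [24/37, 120/137]]; det S = 2647040/2235429
solve [mL_A; mL_B] = S·[w00; w01] and [mR_A; mR_B] = S·[w10; w11]:
  w00 = 0, w01 = 1/2, w10 = 1/2, w11 = 0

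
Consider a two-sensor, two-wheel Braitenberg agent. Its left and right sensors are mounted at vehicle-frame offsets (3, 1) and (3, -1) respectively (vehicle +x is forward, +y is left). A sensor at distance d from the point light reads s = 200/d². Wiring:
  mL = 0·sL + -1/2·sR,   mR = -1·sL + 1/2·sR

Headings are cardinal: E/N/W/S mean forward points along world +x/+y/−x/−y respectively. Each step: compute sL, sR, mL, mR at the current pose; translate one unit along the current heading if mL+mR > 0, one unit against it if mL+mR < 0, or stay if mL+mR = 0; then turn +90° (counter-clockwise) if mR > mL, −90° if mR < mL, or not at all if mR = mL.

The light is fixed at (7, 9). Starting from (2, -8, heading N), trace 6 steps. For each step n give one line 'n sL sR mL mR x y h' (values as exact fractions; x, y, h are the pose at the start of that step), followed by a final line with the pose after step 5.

n=0: pose=(2,-8,N); sL=25/29, sR=50/53; mL=-25/53, mR=-600/1537; mL+mR=-25/29 → advance -1; mR−mL=125/1537 → turn +1·90°
n=1: pose=(2,-9,W); sL=8/17, sR=200/353; mL=-100/353, mR=-1124/6001; mL+mR=-8/17 → advance -1; mR−mL=576/6001 → turn +1·90°
n=2: pose=(3,-9,S); sL=4/9, sR=100/233; mL=-50/233, mR=-482/2097; mL+mR=-4/9 → advance -1; mR−mL=-32/2097 → turn -1·90°
n=3: pose=(3,-8,W); sL=200/373, sR=40/61; mL=-20/61, mR=-4740/22753; mL+mR=-200/373 → advance -1; mR−mL=2720/22753 → turn +1·90°
n=4: pose=(4,-8,S); sL=50/101, sR=25/52; mL=-25/104, mR=-2675/10504; mL+mR=-50/101 → advance -1; mR−mL=-75/5252 → turn -1·90°
n=5: pose=(4,-7,W); sL=8/13, sR=200/261; mL=-100/261, mR=-788/3393; mL+mR=-8/13 → advance -1; mR−mL=512/3393 → turn +1·90°

0 25/29 50/53 -25/53 -600/1537 2 -8 N
1 8/17 200/353 -100/353 -1124/6001 2 -9 W
2 4/9 100/233 -50/233 -482/2097 3 -9 S
3 200/373 40/61 -20/61 -4740/22753 3 -8 W
4 50/101 25/52 -25/104 -2675/10504 4 -8 S
5 8/13 200/261 -100/261 -788/3393 4 -7 W
final 5 -7 S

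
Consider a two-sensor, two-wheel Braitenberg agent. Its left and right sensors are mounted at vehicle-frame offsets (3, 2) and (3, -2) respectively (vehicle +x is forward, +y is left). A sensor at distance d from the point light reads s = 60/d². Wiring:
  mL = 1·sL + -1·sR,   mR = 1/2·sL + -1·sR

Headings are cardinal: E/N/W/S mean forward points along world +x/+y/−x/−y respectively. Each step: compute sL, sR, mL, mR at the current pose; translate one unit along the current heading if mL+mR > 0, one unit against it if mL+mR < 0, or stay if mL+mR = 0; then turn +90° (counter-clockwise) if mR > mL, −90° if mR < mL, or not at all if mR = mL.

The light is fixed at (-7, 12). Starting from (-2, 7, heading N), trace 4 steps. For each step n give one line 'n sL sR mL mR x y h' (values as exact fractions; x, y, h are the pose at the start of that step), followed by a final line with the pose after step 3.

n=0: pose=(-2,7,N); sL=60/13, sR=60/53; mL=2400/689, mR=810/689; mL+mR=3210/689 → advance +1; mR−mL=-30/13 → turn -1·90°
n=1: pose=(-2,8,E); sL=15/17, sR=3/5; mL=24/85, mR=-27/170; mL+mR=21/170 → advance +1; mR−mL=-15/34 → turn -1·90°
n=2: pose=(-1,8,S); sL=60/113, sR=12/13; mL=-576/1469, mR=-966/1469; mL+mR=-1542/1469 → advance -1; mR−mL=-30/113 → turn -1·90°
n=3: pose=(-1,9,W); sL=30/17, sR=6; mL=-72/17, mR=-87/17; mL+mR=-159/17 → advance -1; mR−mL=-15/17 → turn -1·90°

0 60/13 60/53 2400/689 810/689 -2 7 N
1 15/17 3/5 24/85 -27/170 -2 8 E
2 60/113 12/13 -576/1469 -966/1469 -1 8 S
3 30/17 6 -72/17 -87/17 -1 9 W
final 0 9 N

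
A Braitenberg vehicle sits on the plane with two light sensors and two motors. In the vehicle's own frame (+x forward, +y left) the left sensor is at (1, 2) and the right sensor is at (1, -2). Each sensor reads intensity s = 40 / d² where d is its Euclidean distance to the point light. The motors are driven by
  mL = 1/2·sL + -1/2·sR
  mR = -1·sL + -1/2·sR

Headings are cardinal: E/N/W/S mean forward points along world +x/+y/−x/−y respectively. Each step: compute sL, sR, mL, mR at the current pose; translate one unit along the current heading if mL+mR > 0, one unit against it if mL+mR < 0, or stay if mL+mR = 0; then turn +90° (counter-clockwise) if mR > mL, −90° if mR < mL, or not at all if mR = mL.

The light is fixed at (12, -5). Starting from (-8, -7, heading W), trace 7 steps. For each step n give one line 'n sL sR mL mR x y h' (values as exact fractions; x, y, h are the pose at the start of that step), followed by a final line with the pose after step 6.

0 40/457 40/441 -320/201537 -26780/201537 -8 -7 W
1 20/221 4/29 -152/6409 -1022/6409 -7 -7 N
2 8/65 40/349 96/22685 -4092/22685 -7 -8 E
3 2/17 2/25 8/425 -67/425 -8 -8 S
4 40/457 40/441 -320/201537 -26780/201537 -8 -7 W
5 20/221 4/29 -152/6409 -1022/6409 -7 -7 N
6 8/65 40/349 96/22685 -4092/22685 -7 -8 E
final -8 -8 S

n=0: pose=(-8,-7,W); sL=40/457, sR=40/441; mL=-320/201537, mR=-26780/201537; mL+mR=-27100/201537 → advance -1; mR−mL=-60/457 → turn -1·90°
n=1: pose=(-7,-7,N); sL=20/221, sR=4/29; mL=-152/6409, mR=-1022/6409; mL+mR=-1174/6409 → advance -1; mR−mL=-30/221 → turn -1·90°
n=2: pose=(-7,-8,E); sL=8/65, sR=40/349; mL=96/22685, mR=-4092/22685; mL+mR=-3996/22685 → advance -1; mR−mL=-12/65 → turn -1·90°
n=3: pose=(-8,-8,S); sL=2/17, sR=2/25; mL=8/425, mR=-67/425; mL+mR=-59/425 → advance -1; mR−mL=-3/17 → turn -1·90°
n=4: pose=(-8,-7,W); sL=40/457, sR=40/441; mL=-320/201537, mR=-26780/201537; mL+mR=-27100/201537 → advance -1; mR−mL=-60/457 → turn -1·90°
n=5: pose=(-7,-7,N); sL=20/221, sR=4/29; mL=-152/6409, mR=-1022/6409; mL+mR=-1174/6409 → advance -1; mR−mL=-30/221 → turn -1·90°
n=6: pose=(-7,-8,E); sL=8/65, sR=40/349; mL=96/22685, mR=-4092/22685; mL+mR=-3996/22685 → advance -1; mR−mL=-12/65 → turn -1·90°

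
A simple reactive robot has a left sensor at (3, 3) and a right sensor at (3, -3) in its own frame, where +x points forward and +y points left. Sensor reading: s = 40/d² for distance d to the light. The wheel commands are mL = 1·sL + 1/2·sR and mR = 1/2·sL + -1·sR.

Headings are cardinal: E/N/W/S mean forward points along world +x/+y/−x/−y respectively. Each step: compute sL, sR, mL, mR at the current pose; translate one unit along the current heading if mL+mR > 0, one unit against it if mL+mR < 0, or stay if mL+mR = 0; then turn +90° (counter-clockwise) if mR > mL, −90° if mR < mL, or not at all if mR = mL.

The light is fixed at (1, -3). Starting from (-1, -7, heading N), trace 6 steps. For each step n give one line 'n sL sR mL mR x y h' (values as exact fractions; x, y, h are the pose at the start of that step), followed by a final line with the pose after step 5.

n=0: pose=(-1,-7,N); sL=20/13, sR=20; mL=150/13, mR=-250/13; mL+mR=-100/13 → advance -1; mR−mL=-400/13 → turn -1·90°
n=1: pose=(-1,-8,E); sL=8, sR=8/13; mL=108/13, mR=44/13; mL+mR=152/13 → advance +1; mR−mL=-64/13 → turn -1·90°
n=2: pose=(0,-8,S); sL=10/17, sR=1/2; mL=57/68, mR=-7/34; mL+mR=43/68 → advance +1; mR−mL=-71/68 → turn -1·90°
n=3: pose=(0,-9,W); sL=40/97, sR=8/5; mL=588/485, mR=-676/485; mL+mR=-88/485 → advance -1; mR−mL=-1264/485 → turn -1·90°
n=4: pose=(1,-9,N); sL=20/9, sR=20/9; mL=10/3, mR=-10/9; mL+mR=20/9 → advance +1; mR−mL=-40/9 → turn -1·90°
n=5: pose=(1,-8,E); sL=40/13, sR=40/73; mL=3180/949, mR=940/949; mL+mR=4120/949 → advance +1; mR−mL=-2240/949 → turn -1·90°

0 20/13 20 150/13 -250/13 -1 -7 N
1 8 8/13 108/13 44/13 -1 -8 E
2 10/17 1/2 57/68 -7/34 0 -8 S
3 40/97 8/5 588/485 -676/485 0 -9 W
4 20/9 20/9 10/3 -10/9 1 -9 N
5 40/13 40/73 3180/949 940/949 1 -8 E
final 2 -8 S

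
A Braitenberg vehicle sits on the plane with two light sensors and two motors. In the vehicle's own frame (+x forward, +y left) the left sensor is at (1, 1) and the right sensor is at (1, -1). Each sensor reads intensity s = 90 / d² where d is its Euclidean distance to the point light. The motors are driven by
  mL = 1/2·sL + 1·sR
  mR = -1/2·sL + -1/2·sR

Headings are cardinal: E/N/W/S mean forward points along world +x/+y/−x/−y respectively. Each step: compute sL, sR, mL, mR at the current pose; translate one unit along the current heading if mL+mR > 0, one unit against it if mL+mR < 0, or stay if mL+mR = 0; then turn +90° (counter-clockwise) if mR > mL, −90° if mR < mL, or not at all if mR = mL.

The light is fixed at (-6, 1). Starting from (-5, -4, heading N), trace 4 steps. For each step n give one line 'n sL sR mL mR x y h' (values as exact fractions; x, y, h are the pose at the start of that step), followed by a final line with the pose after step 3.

0 45/8 9/2 117/16 -81/16 -5 -4 N
1 90/13 90/29 2475/377 -1890/377 -5 -3 E
2 45/17 45/13 2115/442 -675/221 -4 -3 S
3 90/37 90/17 4095/629 -2430/629 -4 -4 W
final -5 -4 N

n=0: pose=(-5,-4,N); sL=45/8, sR=9/2; mL=117/16, mR=-81/16; mL+mR=9/4 → advance +1; mR−mL=-99/8 → turn -1·90°
n=1: pose=(-5,-3,E); sL=90/13, sR=90/29; mL=2475/377, mR=-1890/377; mL+mR=45/29 → advance +1; mR−mL=-4365/377 → turn -1·90°
n=2: pose=(-4,-3,S); sL=45/17, sR=45/13; mL=2115/442, mR=-675/221; mL+mR=45/26 → advance +1; mR−mL=-3465/442 → turn -1·90°
n=3: pose=(-4,-4,W); sL=90/37, sR=90/17; mL=4095/629, mR=-2430/629; mL+mR=45/17 → advance +1; mR−mL=-6525/629 → turn -1·90°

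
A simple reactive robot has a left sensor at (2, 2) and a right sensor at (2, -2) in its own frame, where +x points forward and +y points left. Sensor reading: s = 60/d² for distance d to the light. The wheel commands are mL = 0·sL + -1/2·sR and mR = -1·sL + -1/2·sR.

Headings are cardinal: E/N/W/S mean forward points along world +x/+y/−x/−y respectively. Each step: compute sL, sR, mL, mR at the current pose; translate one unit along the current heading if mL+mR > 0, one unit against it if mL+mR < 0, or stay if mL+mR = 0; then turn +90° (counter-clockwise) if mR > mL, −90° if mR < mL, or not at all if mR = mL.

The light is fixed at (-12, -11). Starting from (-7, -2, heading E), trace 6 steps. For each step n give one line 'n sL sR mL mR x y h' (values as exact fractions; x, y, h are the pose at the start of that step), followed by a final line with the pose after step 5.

n=0: pose=(-7,-2,E); sL=6/17, sR=30/49; mL=-15/49, mR=-549/833; mL+mR=-804/833 → advance -1; mR−mL=-6/17 → turn -1·90°
n=1: pose=(-8,-2,S); sL=12/17, sR=60/53; mL=-30/53, mR=-1146/901; mL+mR=-1656/901 → advance -1; mR−mL=-12/17 → turn -1·90°
n=2: pose=(-8,-1,W); sL=15/17, sR=15/37; mL=-15/74, mR=-1365/1258; mL+mR=-810/629 → advance -1; mR−mL=-15/17 → turn -1·90°
n=3: pose=(-7,-1,N); sL=20/51, sR=60/193; mL=-30/193, mR=-5390/9843; mL+mR=-6920/9843 → advance -1; mR−mL=-20/51 → turn -1·90°
n=4: pose=(-7,-2,E); sL=6/17, sR=30/49; mL=-15/49, mR=-549/833; mL+mR=-804/833 → advance -1; mR−mL=-6/17 → turn -1·90°
n=5: pose=(-8,-2,S); sL=12/17, sR=60/53; mL=-30/53, mR=-1146/901; mL+mR=-1656/901 → advance -1; mR−mL=-12/17 → turn -1·90°

0 6/17 30/49 -15/49 -549/833 -7 -2 E
1 12/17 60/53 -30/53 -1146/901 -8 -2 S
2 15/17 15/37 -15/74 -1365/1258 -8 -1 W
3 20/51 60/193 -30/193 -5390/9843 -7 -1 N
4 6/17 30/49 -15/49 -549/833 -7 -2 E
5 12/17 60/53 -30/53 -1146/901 -8 -2 S
final -8 -1 W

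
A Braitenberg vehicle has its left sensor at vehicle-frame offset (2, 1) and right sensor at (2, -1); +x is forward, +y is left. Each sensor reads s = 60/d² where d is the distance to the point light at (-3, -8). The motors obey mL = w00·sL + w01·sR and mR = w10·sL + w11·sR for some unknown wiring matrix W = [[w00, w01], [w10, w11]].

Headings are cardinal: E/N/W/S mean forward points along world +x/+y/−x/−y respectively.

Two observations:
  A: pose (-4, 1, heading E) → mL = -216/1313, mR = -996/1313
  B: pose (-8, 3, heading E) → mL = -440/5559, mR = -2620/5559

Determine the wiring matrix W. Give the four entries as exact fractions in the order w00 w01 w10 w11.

1/2 -1/2 -1/2 -1/2

obs A: pose=(-4,1,E) → sL=60/101, sR=12/13, mL=-216/1313, mR=-996/1313
obs B: pose=(-8,3,E) → sL=20/51, sR=60/109, mL=-440/5559, mR=-2620/5559
sensor matrix S = [[60/101, 12/13], [20/51, 60/109]]; det S = -85120/2432989
solve [mL_A; mL_B] = S·[w00; w01] and [mR_A; mR_B] = S·[w10; w11]:
  w00 = 1/2, w01 = -1/2, w10 = -1/2, w11 = -1/2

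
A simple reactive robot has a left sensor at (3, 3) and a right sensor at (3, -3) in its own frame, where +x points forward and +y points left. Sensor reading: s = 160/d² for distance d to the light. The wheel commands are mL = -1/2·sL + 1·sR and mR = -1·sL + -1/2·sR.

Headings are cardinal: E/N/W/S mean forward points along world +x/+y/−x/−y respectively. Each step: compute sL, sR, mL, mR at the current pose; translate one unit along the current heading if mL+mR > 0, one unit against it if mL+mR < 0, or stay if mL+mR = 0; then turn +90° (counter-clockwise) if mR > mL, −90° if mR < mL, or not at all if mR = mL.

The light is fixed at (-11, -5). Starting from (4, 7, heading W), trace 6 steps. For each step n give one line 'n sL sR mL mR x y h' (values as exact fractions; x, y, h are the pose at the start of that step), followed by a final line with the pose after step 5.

0 32/45 160/369 16/205 -1712/1845 4 7 W
1 80/197 80/293 4040/57721 -31320/57721 5 7 N
2 160/557 32/85 11024/47345 -22512/47345 5 6 E
3 40/97 10/13 710/1261 -1005/1261 4 6 S
4 32/45 160/369 16/205 -1712/1845 4 7 W
5 80/197 80/293 4040/57721 -31320/57721 5 7 N
final 5 6 E

n=0: pose=(4,7,W); sL=32/45, sR=160/369; mL=16/205, mR=-1712/1845; mL+mR=-1568/1845 → advance -1; mR−mL=-1856/1845 → turn -1·90°
n=1: pose=(5,7,N); sL=80/197, sR=80/293; mL=4040/57721, mR=-31320/57721; mL+mR=-27280/57721 → advance -1; mR−mL=-35360/57721 → turn -1·90°
n=2: pose=(5,6,E); sL=160/557, sR=32/85; mL=11024/47345, mR=-22512/47345; mL+mR=-11488/47345 → advance -1; mR−mL=-33536/47345 → turn -1·90°
n=3: pose=(4,6,S); sL=40/97, sR=10/13; mL=710/1261, mR=-1005/1261; mL+mR=-295/1261 → advance -1; mR−mL=-1715/1261 → turn -1·90°
n=4: pose=(4,7,W); sL=32/45, sR=160/369; mL=16/205, mR=-1712/1845; mL+mR=-1568/1845 → advance -1; mR−mL=-1856/1845 → turn -1·90°
n=5: pose=(5,7,N); sL=80/197, sR=80/293; mL=4040/57721, mR=-31320/57721; mL+mR=-27280/57721 → advance -1; mR−mL=-35360/57721 → turn -1·90°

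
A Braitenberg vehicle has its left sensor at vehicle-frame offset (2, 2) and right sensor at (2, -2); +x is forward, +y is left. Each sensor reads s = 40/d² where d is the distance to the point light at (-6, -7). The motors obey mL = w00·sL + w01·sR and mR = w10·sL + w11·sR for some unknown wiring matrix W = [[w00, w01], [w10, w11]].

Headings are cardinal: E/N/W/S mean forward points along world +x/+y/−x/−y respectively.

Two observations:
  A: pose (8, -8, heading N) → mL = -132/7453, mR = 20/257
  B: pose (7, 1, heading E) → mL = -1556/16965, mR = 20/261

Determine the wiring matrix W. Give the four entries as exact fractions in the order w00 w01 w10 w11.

obs A: pose=(8,-8,N) → sL=8/29, sR=40/257, mL=-132/7453, mR=20/257
obs B: pose=(7,1,E) → sL=8/65, sR=40/261, mL=-1556/16965, mR=20/261
sensor matrix S = [[8/29, 40/257], [8/65, 40/261]]; det S = 584704/25288029
solve [mL_A; mL_B] = S·[w00; w01] and [mR_A; mR_B] = S·[w10; w11]:
  w00 = 1/2, w01 = -1, w10 = 0, w11 = 1/2

1/2 -1 0 1/2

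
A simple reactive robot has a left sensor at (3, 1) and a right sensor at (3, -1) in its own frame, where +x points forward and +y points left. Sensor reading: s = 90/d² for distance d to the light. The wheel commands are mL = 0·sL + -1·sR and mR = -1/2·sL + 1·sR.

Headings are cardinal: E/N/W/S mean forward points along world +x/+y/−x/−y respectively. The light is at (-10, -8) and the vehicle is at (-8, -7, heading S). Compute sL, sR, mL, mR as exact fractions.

left sensor world pos  = (-7, -10); dL² = 13
right sensor world pos = (-9, -10); dR² = 5
sL = 90/13 = 90/13
sR = 90/5 = 18
mL = 0·sL + -1·sR = -18
mR = -1/2·sL + 1·sR = 189/13

90/13 18 -18 189/13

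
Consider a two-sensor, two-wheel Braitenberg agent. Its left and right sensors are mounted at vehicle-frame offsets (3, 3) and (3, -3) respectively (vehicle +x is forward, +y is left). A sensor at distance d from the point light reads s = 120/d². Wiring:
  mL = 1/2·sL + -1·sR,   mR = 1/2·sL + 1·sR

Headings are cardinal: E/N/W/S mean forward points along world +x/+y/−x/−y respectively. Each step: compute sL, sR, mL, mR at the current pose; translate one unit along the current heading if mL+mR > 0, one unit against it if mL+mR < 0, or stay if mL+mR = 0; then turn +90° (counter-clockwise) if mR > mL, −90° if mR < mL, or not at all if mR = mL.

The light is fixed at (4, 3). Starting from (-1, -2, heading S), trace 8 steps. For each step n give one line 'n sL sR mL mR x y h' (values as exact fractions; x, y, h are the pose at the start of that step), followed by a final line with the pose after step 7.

n=0: pose=(-1,-2,S); sL=30/17, sR=15/16; mL=-15/272, mR=495/272; mL+mR=30/17 → advance +1; mR−mL=15/8 → turn +1·90°
n=1: pose=(-1,-3,E); sL=120/13, sR=24/17; mL=708/221, mR=1332/221; mL+mR=120/13 → advance +1; mR−mL=48/17 → turn +1·90°
n=2: pose=(0,-3,N); sL=60/29, sR=12; mL=-318/29, mR=378/29; mL+mR=60/29 → advance +1; mR−mL=24 → turn +1·90°
n=3: pose=(0,-2,W); sL=120/113, sR=120/53; mL=-10380/5989, mR=16740/5989; mL+mR=120/113 → advance +1; mR−mL=240/53 → turn +1·90°
n=4: pose=(-1,-2,S); sL=30/17, sR=15/16; mL=-15/272, mR=495/272; mL+mR=30/17 → advance +1; mR−mL=15/8 → turn +1·90°
n=5: pose=(-1,-3,E); sL=120/13, sR=24/17; mL=708/221, mR=1332/221; mL+mR=120/13 → advance +1; mR−mL=48/17 → turn +1·90°
n=6: pose=(0,-3,N); sL=60/29, sR=12; mL=-318/29, mR=378/29; mL+mR=60/29 → advance +1; mR−mL=24 → turn +1·90°
n=7: pose=(0,-2,W); sL=120/113, sR=120/53; mL=-10380/5989, mR=16740/5989; mL+mR=120/113 → advance +1; mR−mL=240/53 → turn +1·90°

0 30/17 15/16 -15/272 495/272 -1 -2 S
1 120/13 24/17 708/221 1332/221 -1 -3 E
2 60/29 12 -318/29 378/29 0 -3 N
3 120/113 120/53 -10380/5989 16740/5989 0 -2 W
4 30/17 15/16 -15/272 495/272 -1 -2 S
5 120/13 24/17 708/221 1332/221 -1 -3 E
6 60/29 12 -318/29 378/29 0 -3 N
7 120/113 120/53 -10380/5989 16740/5989 0 -2 W
final -1 -2 S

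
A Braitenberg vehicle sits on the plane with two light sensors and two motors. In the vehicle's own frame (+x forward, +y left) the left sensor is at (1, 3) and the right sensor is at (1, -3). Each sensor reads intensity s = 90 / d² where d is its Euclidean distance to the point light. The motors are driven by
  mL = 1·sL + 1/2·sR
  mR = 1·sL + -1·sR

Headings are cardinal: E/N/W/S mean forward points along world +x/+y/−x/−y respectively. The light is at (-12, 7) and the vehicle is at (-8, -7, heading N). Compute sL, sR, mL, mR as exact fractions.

left sensor world pos  = (-11, -6); dL² = 170
right sensor world pos = (-5, -6); dR² = 218
sL = 90/170 = 9/17
sR = 90/218 = 45/109
mL = 1·sL + 1/2·sR = 2727/3706
mR = 1·sL + -1·sR = 216/1853

9/17 45/109 2727/3706 216/1853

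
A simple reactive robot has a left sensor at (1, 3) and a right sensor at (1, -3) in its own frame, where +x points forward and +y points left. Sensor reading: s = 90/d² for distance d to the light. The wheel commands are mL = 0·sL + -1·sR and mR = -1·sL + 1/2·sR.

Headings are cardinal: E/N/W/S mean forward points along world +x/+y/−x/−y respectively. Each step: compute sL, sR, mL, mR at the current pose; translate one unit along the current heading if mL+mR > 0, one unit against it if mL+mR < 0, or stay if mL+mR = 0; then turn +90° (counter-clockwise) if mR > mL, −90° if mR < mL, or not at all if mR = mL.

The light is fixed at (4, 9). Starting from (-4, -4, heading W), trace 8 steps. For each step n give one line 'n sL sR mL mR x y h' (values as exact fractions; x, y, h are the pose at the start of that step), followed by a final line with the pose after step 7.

n=0: pose=(-4,-4,W); sL=90/337, sR=90/181; mL=-90/181, mR=-1125/60997; mL+mR=-31455/60997 → advance -1; mR−mL=29205/60997 → turn +1·90°
n=1: pose=(-3,-4,S); sL=45/106, sR=45/148; mL=-45/148, mR=-4275/15688; mL+mR=-9045/15688 → advance -1; mR−mL=495/15688 → turn +1·90°
n=2: pose=(-3,-3,E); sL=10/13, sR=10/29; mL=-10/29, mR=-225/377; mL+mR=-355/377 → advance -1; mR−mL=-95/377 → turn -1·90°
n=3: pose=(-4,-3,S); sL=45/97, sR=9/29; mL=-9/29, mR=-1737/5626; mL+mR=-3483/5626 → advance -1; mR−mL=9/5626 → turn +1·90°
n=4: pose=(-4,-2,E); sL=90/113, sR=18/49; mL=-18/49, mR=-3393/5537; mL+mR=-5427/5537 → advance -1; mR−mL=-1359/5537 → turn -1·90°
n=5: pose=(-5,-2,S); sL=1/2, sR=5/16; mL=-5/16, mR=-11/32; mL+mR=-21/32 → advance -1; mR−mL=-1/32 → turn -1·90°
n=6: pose=(-5,-1,W); sL=90/269, sR=90/149; mL=-90/149, mR=-1305/40081; mL+mR=-25515/40081 → advance -1; mR−mL=22905/40081 → turn +1·90°
n=7: pose=(-4,-1,S); sL=45/73, sR=45/121; mL=-45/121, mR=-7605/17666; mL+mR=-14175/17666 → advance -1; mR−mL=-1035/17666 → turn -1·90°

0 90/337 90/181 -90/181 -1125/60997 -4 -4 W
1 45/106 45/148 -45/148 -4275/15688 -3 -4 S
2 10/13 10/29 -10/29 -225/377 -3 -3 E
3 45/97 9/29 -9/29 -1737/5626 -4 -3 S
4 90/113 18/49 -18/49 -3393/5537 -4 -2 E
5 1/2 5/16 -5/16 -11/32 -5 -2 S
6 90/269 90/149 -90/149 -1305/40081 -5 -1 W
7 45/73 45/121 -45/121 -7605/17666 -4 -1 S
final -4 0 W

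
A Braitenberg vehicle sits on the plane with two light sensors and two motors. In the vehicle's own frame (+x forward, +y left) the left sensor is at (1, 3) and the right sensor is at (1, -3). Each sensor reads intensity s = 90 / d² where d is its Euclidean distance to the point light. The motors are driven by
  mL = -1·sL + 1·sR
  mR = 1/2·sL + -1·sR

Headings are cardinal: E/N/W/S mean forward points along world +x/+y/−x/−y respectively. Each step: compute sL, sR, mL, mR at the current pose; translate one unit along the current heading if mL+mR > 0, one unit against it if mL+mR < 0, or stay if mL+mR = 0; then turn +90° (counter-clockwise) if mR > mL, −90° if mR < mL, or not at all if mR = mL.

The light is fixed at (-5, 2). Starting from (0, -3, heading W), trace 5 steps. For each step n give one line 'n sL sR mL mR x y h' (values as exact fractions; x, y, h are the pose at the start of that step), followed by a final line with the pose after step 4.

n=0: pose=(0,-3,W); sL=9/8, sR=9/2; mL=27/8, mR=-63/16; mL+mR=-9/16 → advance -1; mR−mL=-117/16 → turn -1·90°
n=1: pose=(1,-3,N); sL=18/5, sR=90/97; mL=-1296/485, mR=423/485; mL+mR=-9/5 → advance -1; mR−mL=1719/485 → turn +1·90°
n=2: pose=(1,-4,W); sL=45/53, sR=45/17; mL=1620/901, mR=-4005/1802; mL+mR=-45/106 → advance -1; mR−mL=-7245/1802 → turn -1·90°
n=3: pose=(2,-4,N); sL=90/41, sR=18/25; mL=-1512/1025, mR=387/1025; mL+mR=-45/41 → advance -1; mR−mL=1899/1025 → turn +1·90°
n=4: pose=(2,-5,W); sL=45/68, sR=45/26; mL=945/884, mR=-2475/1768; mL+mR=-45/136 → advance -1; mR−mL=-4365/1768 → turn -1·90°

0 9/8 9/2 27/8 -63/16 0 -3 W
1 18/5 90/97 -1296/485 423/485 1 -3 N
2 45/53 45/17 1620/901 -4005/1802 1 -4 W
3 90/41 18/25 -1512/1025 387/1025 2 -4 N
4 45/68 45/26 945/884 -2475/1768 2 -5 W
final 3 -5 N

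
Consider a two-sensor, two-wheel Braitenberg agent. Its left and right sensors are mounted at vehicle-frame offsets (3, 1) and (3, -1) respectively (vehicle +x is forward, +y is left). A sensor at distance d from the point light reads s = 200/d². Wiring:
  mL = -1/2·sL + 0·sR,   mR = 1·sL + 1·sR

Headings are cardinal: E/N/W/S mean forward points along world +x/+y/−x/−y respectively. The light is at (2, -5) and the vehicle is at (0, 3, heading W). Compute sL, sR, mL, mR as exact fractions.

100/37 100/53 -50/37 9000/1961

left sensor world pos  = (-3, 2); dL² = 74
right sensor world pos = (-3, 4); dR² = 106
sL = 200/74 = 100/37
sR = 200/106 = 100/53
mL = -1/2·sL + 0·sR = -50/37
mR = 1·sL + 1·sR = 9000/1961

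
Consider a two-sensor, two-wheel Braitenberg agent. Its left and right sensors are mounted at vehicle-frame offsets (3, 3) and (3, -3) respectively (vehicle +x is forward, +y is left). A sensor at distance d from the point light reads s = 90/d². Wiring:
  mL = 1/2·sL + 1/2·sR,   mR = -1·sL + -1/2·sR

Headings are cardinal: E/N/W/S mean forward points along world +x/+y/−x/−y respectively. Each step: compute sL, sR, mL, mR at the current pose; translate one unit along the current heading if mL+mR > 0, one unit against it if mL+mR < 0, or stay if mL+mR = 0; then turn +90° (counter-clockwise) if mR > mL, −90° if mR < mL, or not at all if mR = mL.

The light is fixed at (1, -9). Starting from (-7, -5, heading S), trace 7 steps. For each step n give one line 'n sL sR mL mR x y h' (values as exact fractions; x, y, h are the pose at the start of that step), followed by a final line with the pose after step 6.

n=0: pose=(-7,-5,S); sL=45/13, sR=45/61; mL=1665/793, mR=-6075/1586; mL+mR=-45/26 → advance -1; mR−mL=-9405/1586 → turn -1·90°
n=1: pose=(-7,-4,W); sL=18/25, sR=18/37; mL=558/925, mR=-891/925; mL+mR=-9/25 → advance -1; mR−mL=-1449/925 → turn -1·90°
n=2: pose=(-6,-4,N); sL=45/82, sR=9/8; mL=549/656, mR=-729/656; mL+mR=-45/164 → advance -1; mR−mL=-639/328 → turn -1·90°
n=3: pose=(-6,-5,E); sL=18/13, sR=90/17; mL=738/221, mR=-891/221; mL+mR=-9/13 → advance -1; mR−mL=-1629/221 → turn -1·90°
n=4: pose=(-7,-5,S); sL=45/13, sR=45/61; mL=1665/793, mR=-6075/1586; mL+mR=-45/26 → advance -1; mR−mL=-9405/1586 → turn -1·90°
n=5: pose=(-7,-4,W); sL=18/25, sR=18/37; mL=558/925, mR=-891/925; mL+mR=-9/25 → advance -1; mR−mL=-1449/925 → turn -1·90°
n=6: pose=(-6,-4,N); sL=45/82, sR=9/8; mL=549/656, mR=-729/656; mL+mR=-45/164 → advance -1; mR−mL=-639/328 → turn -1·90°

0 45/13 45/61 1665/793 -6075/1586 -7 -5 S
1 18/25 18/37 558/925 -891/925 -7 -4 W
2 45/82 9/8 549/656 -729/656 -6 -4 N
3 18/13 90/17 738/221 -891/221 -6 -5 E
4 45/13 45/61 1665/793 -6075/1586 -7 -5 S
5 18/25 18/37 558/925 -891/925 -7 -4 W
6 45/82 9/8 549/656 -729/656 -6 -4 N
final -6 -5 E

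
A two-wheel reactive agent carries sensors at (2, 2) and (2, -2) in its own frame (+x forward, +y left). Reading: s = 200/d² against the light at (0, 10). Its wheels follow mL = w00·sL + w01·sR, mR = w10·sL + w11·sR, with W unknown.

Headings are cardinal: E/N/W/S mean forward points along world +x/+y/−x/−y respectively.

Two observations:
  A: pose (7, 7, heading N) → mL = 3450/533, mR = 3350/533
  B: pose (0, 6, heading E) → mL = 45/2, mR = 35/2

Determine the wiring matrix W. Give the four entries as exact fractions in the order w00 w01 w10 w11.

1 -1/2 1/2 1

obs A: pose=(7,7,N) → sL=100/13, sR=100/41, mL=3450/533, mR=3350/533
obs B: pose=(0,6,E) → sL=25, sR=5, mL=45/2, mR=35/2
sensor matrix S = [[100/13, 100/41], [25, 5]]; det S = -12000/533
solve [mL_A; mL_B] = S·[w00; w01] and [mR_A; mR_B] = S·[w10; w11]:
  w00 = 1, w01 = -1/2, w10 = 1/2, w11 = 1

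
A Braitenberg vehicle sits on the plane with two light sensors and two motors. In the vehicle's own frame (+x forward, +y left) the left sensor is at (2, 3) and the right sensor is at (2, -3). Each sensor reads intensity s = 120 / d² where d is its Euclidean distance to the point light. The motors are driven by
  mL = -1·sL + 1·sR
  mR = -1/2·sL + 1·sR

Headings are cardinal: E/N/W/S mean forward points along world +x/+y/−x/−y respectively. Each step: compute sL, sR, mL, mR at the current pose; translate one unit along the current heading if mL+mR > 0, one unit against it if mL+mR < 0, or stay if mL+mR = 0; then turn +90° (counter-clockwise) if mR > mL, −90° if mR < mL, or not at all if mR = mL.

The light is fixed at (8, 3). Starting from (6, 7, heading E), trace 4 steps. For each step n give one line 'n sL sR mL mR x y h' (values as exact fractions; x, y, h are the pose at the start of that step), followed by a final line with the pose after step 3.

0 120/49 120 5760/49 5820/49 6 7 E
1 30/13 3 9/13 24/13 7 7 N
2 120/13 120/73 -7200/949 -2820/949 7 8 W
3 20/3 20/3 0 10/3 8 8 S
final 8 7 E

n=0: pose=(6,7,E); sL=120/49, sR=120; mL=5760/49, mR=5820/49; mL+mR=11580/49 → advance +1; mR−mL=60/49 → turn +1·90°
n=1: pose=(7,7,N); sL=30/13, sR=3; mL=9/13, mR=24/13; mL+mR=33/13 → advance +1; mR−mL=15/13 → turn +1·90°
n=2: pose=(7,8,W); sL=120/13, sR=120/73; mL=-7200/949, mR=-2820/949; mL+mR=-10020/949 → advance -1; mR−mL=60/13 → turn +1·90°
n=3: pose=(8,8,S); sL=20/3, sR=20/3; mL=0, mR=10/3; mL+mR=10/3 → advance +1; mR−mL=10/3 → turn +1·90°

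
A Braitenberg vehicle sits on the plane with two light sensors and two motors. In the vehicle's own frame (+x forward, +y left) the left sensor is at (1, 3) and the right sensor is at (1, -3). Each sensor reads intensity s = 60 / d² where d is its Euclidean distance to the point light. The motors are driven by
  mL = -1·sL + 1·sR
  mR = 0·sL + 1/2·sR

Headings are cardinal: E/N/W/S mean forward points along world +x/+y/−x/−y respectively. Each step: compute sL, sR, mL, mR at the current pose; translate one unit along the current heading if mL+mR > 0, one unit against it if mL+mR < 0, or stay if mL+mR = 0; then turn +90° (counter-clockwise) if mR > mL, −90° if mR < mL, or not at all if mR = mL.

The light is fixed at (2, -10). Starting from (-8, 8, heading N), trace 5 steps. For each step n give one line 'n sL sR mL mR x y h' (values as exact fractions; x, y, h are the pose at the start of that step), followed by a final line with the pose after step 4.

n=0: pose=(-8,8,N); sL=6/53, sR=6/41; mL=72/2173, mR=3/41; mL+mR=231/2173 → advance +1; mR−mL=87/2173 → turn +1·90°
n=1: pose=(-8,9,W); sL=60/377, sR=12/121; mL=-2736/45617, mR=6/121; mL+mR=-474/45617 → advance -1; mR−mL=4998/45617 → turn +1·90°
n=2: pose=(-7,9,S); sL=1/6, sR=5/39; mL=-1/26, mR=5/78; mL+mR=1/39 → advance +1; mR−mL=4/39 → turn +1·90°
n=3: pose=(-7,8,E); sL=12/101, sR=60/289; mL=2592/29189, mR=30/289; mL+mR=5622/29189 → advance +1; mR−mL=438/29189 → turn +1·90°
n=4: pose=(-6,8,N); sL=30/241, sR=30/193; mL=1440/46513, mR=15/193; mL+mR=5055/46513 → advance +1; mR−mL=2175/46513 → turn +1·90°

0 6/53 6/41 72/2173 3/41 -8 8 N
1 60/377 12/121 -2736/45617 6/121 -8 9 W
2 1/6 5/39 -1/26 5/78 -7 9 S
3 12/101 60/289 2592/29189 30/289 -7 8 E
4 30/241 30/193 1440/46513 15/193 -6 8 N
final -6 9 W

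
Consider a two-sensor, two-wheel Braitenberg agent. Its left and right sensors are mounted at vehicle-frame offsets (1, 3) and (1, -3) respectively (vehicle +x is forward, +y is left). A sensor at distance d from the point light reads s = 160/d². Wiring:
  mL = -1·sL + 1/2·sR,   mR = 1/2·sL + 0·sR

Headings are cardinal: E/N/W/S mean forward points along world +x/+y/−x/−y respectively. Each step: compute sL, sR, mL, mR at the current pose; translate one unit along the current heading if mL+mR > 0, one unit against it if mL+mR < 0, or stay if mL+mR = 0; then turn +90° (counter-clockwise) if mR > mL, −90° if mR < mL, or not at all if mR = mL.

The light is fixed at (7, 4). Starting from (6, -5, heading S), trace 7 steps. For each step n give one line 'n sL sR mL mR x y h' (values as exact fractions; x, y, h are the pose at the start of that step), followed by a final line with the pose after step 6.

n=0: pose=(6,-5,S); sL=20/13, sR=40/29; mL=-320/377, mR=10/13; mL+mR=-30/377 → advance -1; mR−mL=610/377 → turn +1·90°
n=1: pose=(6,-4,E); sL=32/5, sR=160/121; mL=-3472/605, mR=16/5; mL+mR=-1536/605 → advance -1; mR−mL=5408/605 → turn +1·90°
n=2: pose=(5,-4,N); sL=80/37, sR=16/5; mL=-104/185, mR=40/37; mL+mR=96/185 → advance +1; mR−mL=304/185 → turn +1·90°
n=3: pose=(5,-3,W); sL=160/109, sR=32/5; mL=944/545, mR=80/109; mL+mR=1344/545 → advance +1; mR−mL=-544/545 → turn -1·90°
n=4: pose=(4,-3,N); sL=20/9, sR=40/9; mL=0, mR=10/9; mL+mR=10/9 → advance +1; mR−mL=10/9 → turn +1·90°
n=5: pose=(4,-2,W); sL=160/97, sR=32/5; mL=752/485, mR=80/97; mL+mR=1152/485 → advance +1; mR−mL=-352/485 → turn -1·90°
n=6: pose=(3,-2,N); sL=80/37, sR=80/13; mL=440/481, mR=40/37; mL+mR=960/481 → advance +1; mR−mL=80/481 → turn +1·90°

0 20/13 40/29 -320/377 10/13 6 -5 S
1 32/5 160/121 -3472/605 16/5 6 -4 E
2 80/37 16/5 -104/185 40/37 5 -4 N
3 160/109 32/5 944/545 80/109 5 -3 W
4 20/9 40/9 0 10/9 4 -3 N
5 160/97 32/5 752/485 80/97 4 -2 W
6 80/37 80/13 440/481 40/37 3 -2 N
final 3 -1 W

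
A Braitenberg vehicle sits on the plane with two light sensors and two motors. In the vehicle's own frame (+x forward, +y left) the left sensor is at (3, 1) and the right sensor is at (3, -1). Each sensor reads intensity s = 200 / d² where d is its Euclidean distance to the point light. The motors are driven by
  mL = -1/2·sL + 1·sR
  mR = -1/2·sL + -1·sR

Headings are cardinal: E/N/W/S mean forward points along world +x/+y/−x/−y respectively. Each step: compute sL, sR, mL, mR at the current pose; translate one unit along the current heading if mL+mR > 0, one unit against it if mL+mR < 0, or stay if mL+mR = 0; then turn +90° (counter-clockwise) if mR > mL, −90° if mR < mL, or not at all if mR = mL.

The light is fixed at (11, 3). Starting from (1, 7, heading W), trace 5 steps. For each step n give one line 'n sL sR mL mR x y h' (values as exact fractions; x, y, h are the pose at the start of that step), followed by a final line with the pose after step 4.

n=0: pose=(1,7,W); sL=100/89, sR=100/97; mL=4050/8633, mR=-13750/8633; mL+mR=-100/89 → advance -1; mR−mL=-200/97 → turn -1·90°
n=1: pose=(2,7,N); sL=200/149, sR=200/113; mL=18500/16837, mR=-41100/16837; mL+mR=-200/149 → advance -1; mR−mL=-400/113 → turn -1·90°
n=2: pose=(2,6,E); sL=50/13, sR=5; mL=40/13, mR=-90/13; mL+mR=-50/13 → advance -1; mR−mL=-10 → turn -1·90°
n=3: pose=(1,6,S); sL=200/81, sR=200/121; mL=4100/9801, mR=-28300/9801; mL+mR=-200/81 → advance -1; mR−mL=-400/121 → turn -1·90°
n=4: pose=(1,7,W); sL=100/89, sR=100/97; mL=4050/8633, mR=-13750/8633; mL+mR=-100/89 → advance -1; mR−mL=-200/97 → turn -1·90°

0 100/89 100/97 4050/8633 -13750/8633 1 7 W
1 200/149 200/113 18500/16837 -41100/16837 2 7 N
2 50/13 5 40/13 -90/13 2 6 E
3 200/81 200/121 4100/9801 -28300/9801 1 6 S
4 100/89 100/97 4050/8633 -13750/8633 1 7 W
final 2 7 N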